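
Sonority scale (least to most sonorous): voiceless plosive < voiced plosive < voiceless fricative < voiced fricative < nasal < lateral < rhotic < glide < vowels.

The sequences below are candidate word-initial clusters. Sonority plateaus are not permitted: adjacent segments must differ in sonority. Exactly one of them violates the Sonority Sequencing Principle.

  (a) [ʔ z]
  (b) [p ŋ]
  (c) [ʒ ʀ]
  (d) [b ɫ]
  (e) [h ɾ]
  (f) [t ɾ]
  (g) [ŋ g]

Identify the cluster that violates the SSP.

(a) 1-4 → obeys
(b) 1-5 → obeys
(c) 4-7 → obeys
(d) 2-6 → obeys
(e) 3-7 → obeys
(f) 1-7 → obeys
(g) 5-2 → violates

g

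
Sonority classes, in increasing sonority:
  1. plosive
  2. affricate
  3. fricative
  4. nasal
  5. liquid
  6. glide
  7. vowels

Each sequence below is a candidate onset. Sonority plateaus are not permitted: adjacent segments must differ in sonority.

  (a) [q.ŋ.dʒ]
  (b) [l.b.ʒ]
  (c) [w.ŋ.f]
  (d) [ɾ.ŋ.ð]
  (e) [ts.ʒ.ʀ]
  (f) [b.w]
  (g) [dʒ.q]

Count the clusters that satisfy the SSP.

(a) sonority 1-4-2: ill-formed.
(b) sonority 5-1-3: ill-formed.
(c) sonority 6-4-3: ill-formed.
(d) sonority 5-4-3: ill-formed.
(e) sonority 2-3-5: well-formed.
(f) sonority 1-6: well-formed.
(g) sonority 2-1: ill-formed.

2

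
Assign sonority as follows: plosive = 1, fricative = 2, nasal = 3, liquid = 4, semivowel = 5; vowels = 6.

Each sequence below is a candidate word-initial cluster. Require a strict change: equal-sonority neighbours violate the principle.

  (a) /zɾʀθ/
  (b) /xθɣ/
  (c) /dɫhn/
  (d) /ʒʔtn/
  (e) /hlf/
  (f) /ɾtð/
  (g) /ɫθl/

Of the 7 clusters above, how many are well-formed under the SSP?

(a) 2-4-4-2 → violates
(b) 2-2-2 → violates
(c) 1-4-2-3 → violates
(d) 2-1-1-3 → violates
(e) 2-4-2 → violates
(f) 4-1-2 → violates
(g) 4-2-4 → violates

0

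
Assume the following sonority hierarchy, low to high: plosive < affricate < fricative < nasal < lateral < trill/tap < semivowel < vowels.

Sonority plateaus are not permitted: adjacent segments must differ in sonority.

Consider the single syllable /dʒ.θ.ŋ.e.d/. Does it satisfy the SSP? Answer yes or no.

yes

Onset: /dʒ/ is an affricate (sonority 2), /θ/ is a fricative (sonority 3), /ŋ/ is a nasal (sonority 4); then the nucleus /e/ (sonority 8).
Onset profile 2-3-4-8 — rises to the nucleus.
Coda: /d/ is a plosive (sonority 1).
Coda profile 8-1 — falls from the nucleus.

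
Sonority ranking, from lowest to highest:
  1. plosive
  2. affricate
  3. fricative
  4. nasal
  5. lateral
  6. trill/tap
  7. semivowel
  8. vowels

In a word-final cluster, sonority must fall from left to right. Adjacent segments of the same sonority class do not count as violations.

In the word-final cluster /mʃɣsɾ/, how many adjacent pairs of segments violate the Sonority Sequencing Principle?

1

/m/ — nasal, sonority 4.
/ʃ/ — fricative, sonority 3.
/ɣ/ — fricative, sonority 3.
/s/ — fricative, sonority 3.
/ɾ/ — trill/tap, sonority 6.
/m/→/ʃ/: 4→3 (falls) — ok.
/ʃ/→/ɣ/: 3→3 (plateau, allowed) — ok.
/ɣ/→/s/: 3→3 (plateau, allowed) — ok.
/s/→/ɾ/: 3→6 (does not fall) — violation.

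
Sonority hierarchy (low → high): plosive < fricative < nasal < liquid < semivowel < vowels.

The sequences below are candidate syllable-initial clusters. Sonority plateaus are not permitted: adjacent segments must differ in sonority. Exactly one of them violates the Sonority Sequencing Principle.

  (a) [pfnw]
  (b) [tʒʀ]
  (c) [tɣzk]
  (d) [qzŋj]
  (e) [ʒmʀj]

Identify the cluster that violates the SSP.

c

(a) 1-2-3-5 → obeys
(b) 1-2-4 → obeys
(c) 1-2-2-1 → violates
(d) 1-2-3-5 → obeys
(e) 2-3-4-5 → obeys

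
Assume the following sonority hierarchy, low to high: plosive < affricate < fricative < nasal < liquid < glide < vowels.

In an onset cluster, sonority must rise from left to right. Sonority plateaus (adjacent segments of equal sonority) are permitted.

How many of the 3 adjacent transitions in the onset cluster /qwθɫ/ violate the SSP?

/q/ is a plosive (sonority 1).
/w/ is a glide (sonority 6).
/θ/ is a fricative (sonority 3).
/ɫ/ is a liquid (sonority 5).
/q/→/w/: 1→6 (rises) — ok.
/w/→/θ/: 6→3 (does not rise) — violation.
/θ/→/ɫ/: 3→5 (rises) — ok.

1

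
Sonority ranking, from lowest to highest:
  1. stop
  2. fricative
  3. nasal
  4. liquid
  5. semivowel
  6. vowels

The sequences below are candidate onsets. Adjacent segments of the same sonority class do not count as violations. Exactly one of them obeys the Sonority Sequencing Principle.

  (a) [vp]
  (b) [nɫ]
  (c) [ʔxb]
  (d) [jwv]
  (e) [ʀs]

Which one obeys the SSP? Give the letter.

b

(a) [vp]: profile 2-1 — violates.
(b) [nɫ]: profile 3-4 — obeys.
(c) [ʔxb]: profile 1-2-1 — violates.
(d) [jwv]: profile 5-5-2 — violates.
(e) [ʀs]: profile 4-2 — violates.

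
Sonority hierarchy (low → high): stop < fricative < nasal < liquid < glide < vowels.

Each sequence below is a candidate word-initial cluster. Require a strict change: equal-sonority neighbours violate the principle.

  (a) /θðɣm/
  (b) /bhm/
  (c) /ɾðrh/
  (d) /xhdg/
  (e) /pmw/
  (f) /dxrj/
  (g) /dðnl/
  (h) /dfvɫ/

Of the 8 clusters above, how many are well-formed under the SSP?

4

(a) /θðɣm/: profile 2-2-2-3 — violates.
(b) /bhm/: profile 1-2-3 — obeys.
(c) /ɾðrh/: profile 4-2-4-2 — violates.
(d) /xhdg/: profile 2-2-1-1 — violates.
(e) /pmw/: profile 1-3-5 — obeys.
(f) /dxrj/: profile 1-2-4-5 — obeys.
(g) /dðnl/: profile 1-2-3-4 — obeys.
(h) /dfvɫ/: profile 1-2-2-4 — violates.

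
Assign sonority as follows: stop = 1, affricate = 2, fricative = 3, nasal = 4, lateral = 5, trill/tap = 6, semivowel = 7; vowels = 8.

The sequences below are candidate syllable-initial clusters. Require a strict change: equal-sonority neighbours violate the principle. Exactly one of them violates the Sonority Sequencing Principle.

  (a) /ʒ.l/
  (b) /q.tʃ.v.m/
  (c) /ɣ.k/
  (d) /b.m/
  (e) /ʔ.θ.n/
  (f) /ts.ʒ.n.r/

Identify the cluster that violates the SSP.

c

(a) 3-5 → obeys
(b) 1-2-3-4 → obeys
(c) 3-1 → violates
(d) 1-4 → obeys
(e) 1-3-4 → obeys
(f) 2-3-4-6 → obeys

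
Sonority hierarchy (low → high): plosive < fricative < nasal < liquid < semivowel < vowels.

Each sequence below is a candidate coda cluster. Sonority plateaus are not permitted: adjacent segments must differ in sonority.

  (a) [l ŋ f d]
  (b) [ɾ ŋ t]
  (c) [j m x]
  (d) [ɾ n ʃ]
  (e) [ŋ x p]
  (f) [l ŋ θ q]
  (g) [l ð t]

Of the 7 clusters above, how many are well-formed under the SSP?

7

(a) 4-3-2-1 → obeys
(b) 4-3-1 → obeys
(c) 5-3-2 → obeys
(d) 4-3-2 → obeys
(e) 3-2-1 → obeys
(f) 4-3-2-1 → obeys
(g) 4-2-1 → obeys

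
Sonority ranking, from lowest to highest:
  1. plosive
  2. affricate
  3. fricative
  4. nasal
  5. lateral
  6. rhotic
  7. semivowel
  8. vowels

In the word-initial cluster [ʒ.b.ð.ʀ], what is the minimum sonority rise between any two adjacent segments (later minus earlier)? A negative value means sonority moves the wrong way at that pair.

/ʒ/ — fricative, sonority 3.
/b/ — plosive, sonority 1.
/ð/ — fricative, sonority 3.
/ʀ/ — rhotic, sonority 6.
/ʒ/→/b/: change -2.
/b/→/ð/: change +2.
/ð/→/ʀ/: change +3.
Minimum = -2.

-2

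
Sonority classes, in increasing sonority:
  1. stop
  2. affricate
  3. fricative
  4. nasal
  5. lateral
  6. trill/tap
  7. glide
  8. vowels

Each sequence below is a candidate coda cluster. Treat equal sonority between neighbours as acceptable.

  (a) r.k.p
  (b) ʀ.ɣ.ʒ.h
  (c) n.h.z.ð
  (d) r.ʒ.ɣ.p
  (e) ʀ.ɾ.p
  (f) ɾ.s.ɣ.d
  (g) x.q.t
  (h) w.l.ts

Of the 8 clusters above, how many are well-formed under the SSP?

(a) sonority 6-1-1: well-formed.
(b) sonority 6-3-3-3: well-formed.
(c) sonority 4-3-3-3: well-formed.
(d) sonority 6-3-3-1: well-formed.
(e) sonority 6-6-1: well-formed.
(f) sonority 6-3-3-1: well-formed.
(g) sonority 3-1-1: well-formed.
(h) sonority 7-5-2: well-formed.

8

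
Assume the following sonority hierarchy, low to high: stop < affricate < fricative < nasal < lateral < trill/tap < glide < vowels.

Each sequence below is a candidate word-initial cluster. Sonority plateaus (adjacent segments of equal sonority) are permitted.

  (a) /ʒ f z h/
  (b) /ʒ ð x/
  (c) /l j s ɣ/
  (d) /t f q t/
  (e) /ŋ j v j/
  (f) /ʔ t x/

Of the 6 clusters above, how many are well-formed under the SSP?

(a) sonority 3-3-3-3: well-formed.
(b) sonority 3-3-3: well-formed.
(c) sonority 5-7-3-3: ill-formed.
(d) sonority 1-3-1-1: ill-formed.
(e) sonority 4-7-3-7: ill-formed.
(f) sonority 1-1-3: well-formed.

3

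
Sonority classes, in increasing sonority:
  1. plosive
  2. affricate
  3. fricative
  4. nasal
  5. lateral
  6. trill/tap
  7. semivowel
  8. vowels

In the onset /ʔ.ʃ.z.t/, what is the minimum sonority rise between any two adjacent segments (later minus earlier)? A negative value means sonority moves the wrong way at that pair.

/ʔ/ is a plosive (sonority 1).
/ʃ/ is a fricative (sonority 3).
/z/ is a fricative (sonority 3).
/t/ is a plosive (sonority 1).
/ʔ/→/ʃ/: change +2.
/ʃ/→/z/: change +0.
/z/→/t/: change -2.
Minimum = -2.

-2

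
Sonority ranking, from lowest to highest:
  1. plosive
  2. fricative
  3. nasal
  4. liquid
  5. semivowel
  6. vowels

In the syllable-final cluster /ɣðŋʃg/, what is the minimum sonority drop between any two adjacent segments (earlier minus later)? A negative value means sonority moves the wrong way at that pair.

/ɣ/: fricative = 2.
/ð/: fricative = 2.
/ŋ/: nasal = 3.
/ʃ/: fricative = 2.
/g/: plosive = 1.
/ɣ/→/ð/: change +0.
/ð/→/ŋ/: change -1.
/ŋ/→/ʃ/: change +1.
/ʃ/→/g/: change +1.
Minimum = -1.

-1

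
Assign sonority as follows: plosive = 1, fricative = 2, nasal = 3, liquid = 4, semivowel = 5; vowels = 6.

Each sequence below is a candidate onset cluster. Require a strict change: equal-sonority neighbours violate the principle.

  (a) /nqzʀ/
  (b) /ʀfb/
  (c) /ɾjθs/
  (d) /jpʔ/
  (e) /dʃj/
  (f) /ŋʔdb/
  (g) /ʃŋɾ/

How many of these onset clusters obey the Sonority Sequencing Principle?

2

(a) sonority 3-1-2-4: ill-formed.
(b) sonority 4-2-1: ill-formed.
(c) sonority 4-5-2-2: ill-formed.
(d) sonority 5-1-1: ill-formed.
(e) sonority 1-2-5: well-formed.
(f) sonority 3-1-1-1: ill-formed.
(g) sonority 2-3-4: well-formed.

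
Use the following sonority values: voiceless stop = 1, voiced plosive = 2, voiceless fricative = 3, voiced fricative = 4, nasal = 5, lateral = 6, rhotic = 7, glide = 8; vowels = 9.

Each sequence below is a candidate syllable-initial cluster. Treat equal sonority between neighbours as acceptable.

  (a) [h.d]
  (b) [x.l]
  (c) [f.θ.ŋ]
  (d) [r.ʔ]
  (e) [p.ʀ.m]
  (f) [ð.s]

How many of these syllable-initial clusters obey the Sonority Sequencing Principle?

(a) [h.d]: profile 3-2 — violates.
(b) [x.l]: profile 3-6 — obeys.
(c) [f.θ.ŋ]: profile 3-3-5 — obeys.
(d) [r.ʔ]: profile 7-1 — violates.
(e) [p.ʀ.m]: profile 1-7-5 — violates.
(f) [ð.s]: profile 4-3 — violates.

2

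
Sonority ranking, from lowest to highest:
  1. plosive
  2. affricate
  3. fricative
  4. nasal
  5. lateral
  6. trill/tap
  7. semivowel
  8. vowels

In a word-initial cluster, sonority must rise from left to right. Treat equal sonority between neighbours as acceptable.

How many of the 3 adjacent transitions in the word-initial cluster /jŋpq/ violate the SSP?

2

/j/ — semivowel, sonority 7.
/ŋ/ — nasal, sonority 4.
/p/ — plosive, sonority 1.
/q/ — plosive, sonority 1.
/j/→/ŋ/: 7→4 (does not rise) — violation.
/ŋ/→/p/: 4→1 (does not rise) — violation.
/p/→/q/: 1→1 (plateau, allowed) — ok.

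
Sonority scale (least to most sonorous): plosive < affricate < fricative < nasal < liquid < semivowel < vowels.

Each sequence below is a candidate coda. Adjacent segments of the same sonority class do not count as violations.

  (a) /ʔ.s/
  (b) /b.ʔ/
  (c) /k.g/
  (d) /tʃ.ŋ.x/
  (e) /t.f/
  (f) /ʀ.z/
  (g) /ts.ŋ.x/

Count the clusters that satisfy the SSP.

3

(a) /ʔ.s/: profile 1-3 — violates.
(b) /b.ʔ/: profile 1-1 — obeys.
(c) /k.g/: profile 1-1 — obeys.
(d) /tʃ.ŋ.x/: profile 2-4-3 — violates.
(e) /t.f/: profile 1-3 — violates.
(f) /ʀ.z/: profile 5-3 — obeys.
(g) /ts.ŋ.x/: profile 2-4-3 — violates.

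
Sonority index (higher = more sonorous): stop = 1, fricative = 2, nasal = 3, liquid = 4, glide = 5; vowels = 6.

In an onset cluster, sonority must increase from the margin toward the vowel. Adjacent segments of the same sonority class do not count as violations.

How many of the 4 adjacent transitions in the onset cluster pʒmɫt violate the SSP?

1

/p/: stop = 1.
/ʒ/: fricative = 2.
/m/: nasal = 3.
/ɫ/: liquid = 4.
/t/: stop = 1.
/p/→/ʒ/: 1→2 (rises) — ok.
/ʒ/→/m/: 2→3 (rises) — ok.
/m/→/ɫ/: 3→4 (rises) — ok.
/ɫ/→/t/: 4→1 (does not rise) — violation.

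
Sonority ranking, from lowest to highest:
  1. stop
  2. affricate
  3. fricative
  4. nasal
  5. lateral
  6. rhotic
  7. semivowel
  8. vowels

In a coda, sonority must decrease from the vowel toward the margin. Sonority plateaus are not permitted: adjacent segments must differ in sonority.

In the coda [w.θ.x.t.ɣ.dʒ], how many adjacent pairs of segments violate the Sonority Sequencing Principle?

2

/w/ is a semivowel (sonority 7).
/θ/ is a fricative (sonority 3).
/x/ is a fricative (sonority 3).
/t/ is a stop (sonority 1).
/ɣ/ is a fricative (sonority 3).
/dʒ/ is an affricate (sonority 2).
/w/→/θ/: 7→3 (falls) — ok.
/θ/→/x/: 3→3 (plateau) — violation.
/x/→/t/: 3→1 (falls) — ok.
/t/→/ɣ/: 1→3 (does not fall) — violation.
/ɣ/→/dʒ/: 3→2 (falls) — ok.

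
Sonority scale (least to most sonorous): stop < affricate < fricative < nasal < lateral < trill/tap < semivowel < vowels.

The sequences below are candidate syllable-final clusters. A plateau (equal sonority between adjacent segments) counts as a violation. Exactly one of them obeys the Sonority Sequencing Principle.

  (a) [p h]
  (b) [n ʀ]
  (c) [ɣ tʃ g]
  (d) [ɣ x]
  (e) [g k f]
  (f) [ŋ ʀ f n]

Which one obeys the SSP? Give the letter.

c

(a) sonority 1-3: ill-formed.
(b) sonority 4-6: ill-formed.
(c) sonority 3-2-1: well-formed.
(d) sonority 3-3: ill-formed.
(e) sonority 1-1-3: ill-formed.
(f) sonority 4-6-3-4: ill-formed.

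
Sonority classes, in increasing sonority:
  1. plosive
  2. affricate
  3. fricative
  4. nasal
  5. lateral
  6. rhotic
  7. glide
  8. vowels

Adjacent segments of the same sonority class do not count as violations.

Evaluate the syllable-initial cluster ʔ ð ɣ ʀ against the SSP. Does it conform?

/ʔ/: plosive = 1.
/ð/: fricative = 3.
/ɣ/: fricative = 3.
/ʀ/: rhotic = 6.
The profile 1-3-3-6 is non-decreasing (plateaus allowed), so the syllable-initial cluster satisfies the SSP.

yes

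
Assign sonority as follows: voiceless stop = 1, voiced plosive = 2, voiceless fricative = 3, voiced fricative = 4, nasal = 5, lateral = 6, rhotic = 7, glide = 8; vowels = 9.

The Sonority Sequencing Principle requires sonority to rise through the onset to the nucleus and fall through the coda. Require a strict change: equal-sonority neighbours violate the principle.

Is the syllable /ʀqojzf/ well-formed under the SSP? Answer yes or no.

no

Onset: /ʀ/ is a rhotic (sonority 7), /q/ is a voiceless stop (sonority 1); then the nucleus /o/ (sonority 9).
Onset profile 7-1-9 — does not strictly rise throughout.
Coda: /j/ is a glide (sonority 8), /z/ is a voiced fricative (sonority 4), /f/ is a voiceless fricative (sonority 3).
Coda profile 9-8-4-3 — falls from the nucleus.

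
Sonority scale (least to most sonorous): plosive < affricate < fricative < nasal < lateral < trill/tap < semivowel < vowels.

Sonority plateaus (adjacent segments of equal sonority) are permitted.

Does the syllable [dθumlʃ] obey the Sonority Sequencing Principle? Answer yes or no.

Onset: /d/ is a plosive (sonority 1), /θ/ is a fricative (sonority 3); then the nucleus /u/ (sonority 8).
Onset profile 1-3-8 — rises to the nucleus.
Coda: /m/ is a nasal (sonority 4), /l/ is a lateral (sonority 5), /ʃ/ is a fricative (sonority 3).
Coda profile 8-4-5-3 — does not fall throughout.

no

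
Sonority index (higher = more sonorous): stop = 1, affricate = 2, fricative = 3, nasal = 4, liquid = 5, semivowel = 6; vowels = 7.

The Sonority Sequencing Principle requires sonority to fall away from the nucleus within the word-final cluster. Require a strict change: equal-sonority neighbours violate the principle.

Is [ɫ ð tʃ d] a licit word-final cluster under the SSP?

yes

/ɫ/: liquid = 5.
/ð/: fricative = 3.
/tʃ/: affricate = 2.
/d/: stop = 1.
The profile 5-3-2-1 strictly falls, so the word-final cluster satisfies the SSP.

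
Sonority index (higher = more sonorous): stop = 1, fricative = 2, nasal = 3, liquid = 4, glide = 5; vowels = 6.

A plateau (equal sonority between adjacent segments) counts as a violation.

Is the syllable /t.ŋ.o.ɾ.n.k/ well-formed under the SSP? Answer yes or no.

yes

Onset: /t/ is a stop (sonority 1), /ŋ/ is a nasal (sonority 3); then the nucleus /o/ (sonority 6).
Onset profile 1-3-6 — rises to the nucleus.
Coda: /ɾ/ is a liquid (sonority 4), /n/ is a nasal (sonority 3), /k/ is a stop (sonority 1).
Coda profile 6-4-3-1 — falls from the nucleus.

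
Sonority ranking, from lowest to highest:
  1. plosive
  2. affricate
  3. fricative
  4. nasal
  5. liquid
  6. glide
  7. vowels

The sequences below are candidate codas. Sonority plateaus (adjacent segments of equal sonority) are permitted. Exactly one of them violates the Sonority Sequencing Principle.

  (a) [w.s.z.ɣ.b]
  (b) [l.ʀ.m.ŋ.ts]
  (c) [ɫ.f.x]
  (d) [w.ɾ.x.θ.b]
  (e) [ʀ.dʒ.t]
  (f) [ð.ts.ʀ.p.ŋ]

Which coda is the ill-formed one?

(a) 6-3-3-3-1 → obeys
(b) 5-5-4-4-2 → obeys
(c) 5-3-3 → obeys
(d) 6-5-3-3-1 → obeys
(e) 5-2-1 → obeys
(f) 3-2-5-1-4 → violates

f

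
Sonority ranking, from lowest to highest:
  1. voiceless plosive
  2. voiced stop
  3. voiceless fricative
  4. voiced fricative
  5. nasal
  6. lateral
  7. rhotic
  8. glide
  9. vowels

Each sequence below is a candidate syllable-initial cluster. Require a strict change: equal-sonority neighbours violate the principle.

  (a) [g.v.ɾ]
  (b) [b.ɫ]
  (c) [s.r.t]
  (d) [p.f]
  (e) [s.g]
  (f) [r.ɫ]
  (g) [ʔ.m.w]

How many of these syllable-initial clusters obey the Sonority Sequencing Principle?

4

(a) sonority 2-4-7: well-formed.
(b) sonority 2-6: well-formed.
(c) sonority 3-7-1: ill-formed.
(d) sonority 1-3: well-formed.
(e) sonority 3-2: ill-formed.
(f) sonority 7-6: ill-formed.
(g) sonority 1-5-8: well-formed.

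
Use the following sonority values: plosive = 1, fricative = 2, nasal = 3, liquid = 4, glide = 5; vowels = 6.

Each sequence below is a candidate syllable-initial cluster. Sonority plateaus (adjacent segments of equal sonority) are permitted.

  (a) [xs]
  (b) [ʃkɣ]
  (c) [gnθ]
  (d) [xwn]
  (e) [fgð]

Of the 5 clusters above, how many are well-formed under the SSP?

1

(a) 2-2 → obeys
(b) 2-1-2 → violates
(c) 1-3-2 → violates
(d) 2-5-3 → violates
(e) 2-1-2 → violates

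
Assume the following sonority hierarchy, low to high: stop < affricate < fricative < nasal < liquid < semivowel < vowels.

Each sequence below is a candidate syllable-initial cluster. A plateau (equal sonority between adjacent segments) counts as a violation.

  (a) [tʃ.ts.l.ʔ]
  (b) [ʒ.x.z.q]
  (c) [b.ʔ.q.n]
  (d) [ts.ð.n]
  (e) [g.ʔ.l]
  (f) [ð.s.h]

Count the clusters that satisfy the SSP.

(a) 2-2-5-1 → violates
(b) 3-3-3-1 → violates
(c) 1-1-1-4 → violates
(d) 2-3-4 → obeys
(e) 1-1-5 → violates
(f) 3-3-3 → violates

1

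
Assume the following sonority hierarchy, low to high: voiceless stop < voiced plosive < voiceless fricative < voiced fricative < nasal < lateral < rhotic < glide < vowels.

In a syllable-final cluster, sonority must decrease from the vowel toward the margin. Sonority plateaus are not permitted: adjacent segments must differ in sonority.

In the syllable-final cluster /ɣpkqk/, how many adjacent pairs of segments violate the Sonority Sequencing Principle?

/ɣ/ — voiced fricative, sonority 4.
/p/ — voiceless stop, sonority 1.
/k/ — voiceless stop, sonority 1.
/q/ — voiceless stop, sonority 1.
/k/ — voiceless stop, sonority 1.
/ɣ/→/p/: 4→1 (falls) — ok.
/p/→/k/: 1→1 (plateau) — violation.
/k/→/q/: 1→1 (plateau) — violation.
/q/→/k/: 1→1 (plateau) — violation.

3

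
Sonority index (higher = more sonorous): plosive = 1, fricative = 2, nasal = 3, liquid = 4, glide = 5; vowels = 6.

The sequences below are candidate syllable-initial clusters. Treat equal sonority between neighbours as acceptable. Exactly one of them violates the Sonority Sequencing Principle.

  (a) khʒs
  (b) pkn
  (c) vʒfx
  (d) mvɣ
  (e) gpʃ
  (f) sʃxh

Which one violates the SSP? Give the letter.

d

(a) sonority 1-2-2-2: well-formed.
(b) sonority 1-1-3: well-formed.
(c) sonority 2-2-2-2: well-formed.
(d) sonority 3-2-2: ill-formed.
(e) sonority 1-1-2: well-formed.
(f) sonority 2-2-2-2: well-formed.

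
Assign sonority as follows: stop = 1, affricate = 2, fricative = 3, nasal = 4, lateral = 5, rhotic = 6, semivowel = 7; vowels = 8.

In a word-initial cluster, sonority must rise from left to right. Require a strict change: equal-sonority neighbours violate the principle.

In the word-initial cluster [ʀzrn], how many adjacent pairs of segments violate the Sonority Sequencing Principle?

/ʀ/ is a rhotic (sonority 6).
/z/ is a fricative (sonority 3).
/r/ is a rhotic (sonority 6).
/n/ is a nasal (sonority 4).
/ʀ/→/z/: 6→3 (does not rise) — violation.
/z/→/r/: 3→6 (rises) — ok.
/r/→/n/: 6→4 (does not rise) — violation.

2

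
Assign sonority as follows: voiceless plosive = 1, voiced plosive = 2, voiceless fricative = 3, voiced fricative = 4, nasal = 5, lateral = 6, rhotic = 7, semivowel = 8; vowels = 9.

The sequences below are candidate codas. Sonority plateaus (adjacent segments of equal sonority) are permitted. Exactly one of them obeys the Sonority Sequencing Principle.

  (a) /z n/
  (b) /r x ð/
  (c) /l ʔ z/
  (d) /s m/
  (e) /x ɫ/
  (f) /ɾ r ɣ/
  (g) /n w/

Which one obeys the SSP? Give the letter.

(a) /z n/: profile 4-5 — violates.
(b) /r x ð/: profile 7-3-4 — violates.
(c) /l ʔ z/: profile 6-1-4 — violates.
(d) /s m/: profile 3-5 — violates.
(e) /x ɫ/: profile 3-6 — violates.
(f) /ɾ r ɣ/: profile 7-7-4 — obeys.
(g) /n w/: profile 5-8 — violates.

f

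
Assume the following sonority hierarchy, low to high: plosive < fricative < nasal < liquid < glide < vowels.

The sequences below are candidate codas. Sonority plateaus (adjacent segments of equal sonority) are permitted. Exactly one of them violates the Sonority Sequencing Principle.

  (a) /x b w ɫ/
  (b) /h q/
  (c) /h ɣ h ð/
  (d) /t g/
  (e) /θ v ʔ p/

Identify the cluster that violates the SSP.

(a) 2-1-5-4 → violates
(b) 2-1 → obeys
(c) 2-2-2-2 → obeys
(d) 1-1 → obeys
(e) 2-2-1-1 → obeys

a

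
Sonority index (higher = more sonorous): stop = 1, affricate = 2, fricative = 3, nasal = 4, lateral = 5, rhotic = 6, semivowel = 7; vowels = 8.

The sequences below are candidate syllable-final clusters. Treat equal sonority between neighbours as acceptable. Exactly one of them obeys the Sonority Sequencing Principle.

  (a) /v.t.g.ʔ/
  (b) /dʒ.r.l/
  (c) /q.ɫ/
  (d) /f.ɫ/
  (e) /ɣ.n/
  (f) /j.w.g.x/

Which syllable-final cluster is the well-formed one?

a

(a) sonority 3-1-1-1: well-formed.
(b) sonority 2-6-5: ill-formed.
(c) sonority 1-5: ill-formed.
(d) sonority 3-5: ill-formed.
(e) sonority 3-4: ill-formed.
(f) sonority 7-7-1-3: ill-formed.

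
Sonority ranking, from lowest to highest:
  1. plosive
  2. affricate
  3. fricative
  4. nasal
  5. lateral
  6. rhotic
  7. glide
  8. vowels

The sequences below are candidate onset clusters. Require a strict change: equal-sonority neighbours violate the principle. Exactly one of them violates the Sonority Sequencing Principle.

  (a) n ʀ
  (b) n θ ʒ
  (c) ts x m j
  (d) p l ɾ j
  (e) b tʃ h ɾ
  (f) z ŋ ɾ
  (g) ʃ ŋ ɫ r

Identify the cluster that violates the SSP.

(a) sonority 4-6: well-formed.
(b) sonority 4-3-3: ill-formed.
(c) sonority 2-3-4-7: well-formed.
(d) sonority 1-5-6-7: well-formed.
(e) sonority 1-2-3-6: well-formed.
(f) sonority 3-4-6: well-formed.
(g) sonority 3-4-5-6: well-formed.

b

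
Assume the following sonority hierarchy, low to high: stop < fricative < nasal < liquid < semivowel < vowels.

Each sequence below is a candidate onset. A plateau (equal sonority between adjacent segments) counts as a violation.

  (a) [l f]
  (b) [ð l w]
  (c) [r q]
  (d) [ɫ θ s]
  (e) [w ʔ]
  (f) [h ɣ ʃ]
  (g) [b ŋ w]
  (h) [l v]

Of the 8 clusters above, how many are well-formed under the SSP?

(a) 4-2 → violates
(b) 2-4-5 → obeys
(c) 4-1 → violates
(d) 4-2-2 → violates
(e) 5-1 → violates
(f) 2-2-2 → violates
(g) 1-3-5 → obeys
(h) 4-2 → violates

2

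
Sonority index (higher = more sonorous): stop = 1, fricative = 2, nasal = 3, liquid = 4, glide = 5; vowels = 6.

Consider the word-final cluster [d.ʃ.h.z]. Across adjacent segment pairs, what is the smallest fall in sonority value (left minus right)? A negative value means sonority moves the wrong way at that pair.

-1

/d/ is a stop (sonority 1).
/ʃ/ is a fricative (sonority 2).
/h/ is a fricative (sonority 2).
/z/ is a fricative (sonority 2).
/d/→/ʃ/: change -1.
/ʃ/→/h/: change +0.
/h/→/z/: change +0.
Minimum = -1.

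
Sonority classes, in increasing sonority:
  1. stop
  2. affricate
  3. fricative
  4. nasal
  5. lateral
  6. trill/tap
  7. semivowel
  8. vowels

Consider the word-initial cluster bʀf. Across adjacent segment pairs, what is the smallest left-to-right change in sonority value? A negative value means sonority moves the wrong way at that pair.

-3

/b/: stop = 1.
/ʀ/: trill/tap = 6.
/f/: fricative = 3.
/b/→/ʀ/: change +5.
/ʀ/→/f/: change -3.
Minimum = -3.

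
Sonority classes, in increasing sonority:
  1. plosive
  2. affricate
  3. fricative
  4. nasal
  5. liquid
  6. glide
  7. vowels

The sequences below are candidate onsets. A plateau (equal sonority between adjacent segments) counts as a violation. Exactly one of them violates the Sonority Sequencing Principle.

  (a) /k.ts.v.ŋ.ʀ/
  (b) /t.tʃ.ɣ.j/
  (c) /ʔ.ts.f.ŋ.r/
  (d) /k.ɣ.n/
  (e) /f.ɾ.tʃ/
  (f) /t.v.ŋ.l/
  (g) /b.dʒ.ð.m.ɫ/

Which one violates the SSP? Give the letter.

(a) sonority 1-2-3-4-5: well-formed.
(b) sonority 1-2-3-6: well-formed.
(c) sonority 1-2-3-4-5: well-formed.
(d) sonority 1-3-4: well-formed.
(e) sonority 3-5-2: ill-formed.
(f) sonority 1-3-4-5: well-formed.
(g) sonority 1-2-3-4-5: well-formed.

e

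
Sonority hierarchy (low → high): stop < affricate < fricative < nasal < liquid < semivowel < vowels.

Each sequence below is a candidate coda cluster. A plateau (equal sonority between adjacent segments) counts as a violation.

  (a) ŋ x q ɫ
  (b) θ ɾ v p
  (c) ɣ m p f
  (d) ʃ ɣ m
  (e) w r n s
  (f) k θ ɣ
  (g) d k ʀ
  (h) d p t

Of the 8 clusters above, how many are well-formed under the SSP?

(a) 4-3-1-5 → violates
(b) 3-5-3-1 → violates
(c) 3-4-1-3 → violates
(d) 3-3-4 → violates
(e) 6-5-4-3 → obeys
(f) 1-3-3 → violates
(g) 1-1-5 → violates
(h) 1-1-1 → violates

1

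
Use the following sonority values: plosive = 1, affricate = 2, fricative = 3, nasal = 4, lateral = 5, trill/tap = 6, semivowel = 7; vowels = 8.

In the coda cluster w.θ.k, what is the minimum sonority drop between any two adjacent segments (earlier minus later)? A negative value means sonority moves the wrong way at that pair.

2

/w/: semivowel = 7.
/θ/: fricative = 3.
/k/: plosive = 1.
/w/→/θ/: change +4.
/θ/→/k/: change +2.
Minimum = 2.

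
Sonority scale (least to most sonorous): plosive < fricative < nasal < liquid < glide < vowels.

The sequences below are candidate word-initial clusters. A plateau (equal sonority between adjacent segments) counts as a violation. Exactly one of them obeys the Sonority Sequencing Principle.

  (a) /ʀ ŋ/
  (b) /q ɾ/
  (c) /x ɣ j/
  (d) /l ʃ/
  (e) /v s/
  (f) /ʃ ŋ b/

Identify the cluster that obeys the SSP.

b

(a) /ʀ ŋ/: profile 4-3 — violates.
(b) /q ɾ/: profile 1-4 — obeys.
(c) /x ɣ j/: profile 2-2-5 — violates.
(d) /l ʃ/: profile 4-2 — violates.
(e) /v s/: profile 2-2 — violates.
(f) /ʃ ŋ b/: profile 2-3-1 — violates.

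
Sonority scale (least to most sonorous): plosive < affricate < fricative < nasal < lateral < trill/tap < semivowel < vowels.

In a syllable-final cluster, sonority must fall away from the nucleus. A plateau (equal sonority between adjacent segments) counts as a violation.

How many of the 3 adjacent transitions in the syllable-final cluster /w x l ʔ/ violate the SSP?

/w/ — semivowel, sonority 7.
/x/ — fricative, sonority 3.
/l/ — lateral, sonority 5.
/ʔ/ — plosive, sonority 1.
/w/→/x/: 7→3 (falls) — ok.
/x/→/l/: 3→5 (does not fall) — violation.
/l/→/ʔ/: 5→1 (falls) — ok.

1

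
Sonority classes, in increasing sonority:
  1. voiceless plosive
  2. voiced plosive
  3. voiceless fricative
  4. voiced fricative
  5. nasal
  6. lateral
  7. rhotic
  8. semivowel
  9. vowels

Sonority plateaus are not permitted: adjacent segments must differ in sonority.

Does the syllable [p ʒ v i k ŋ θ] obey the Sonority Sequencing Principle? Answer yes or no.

Onset: /p/ is a voiceless plosive (sonority 1), /ʒ/ is a voiced fricative (sonority 4), /v/ is a voiced fricative (sonority 4); then the nucleus /i/ (sonority 9).
Onset profile 1-4-4-9 — does not strictly rise throughout.
Coda: /k/ is a voiceless plosive (sonority 1), /ŋ/ is a nasal (sonority 5), /θ/ is a voiceless fricative (sonority 3).
Coda profile 9-1-5-3 — does not strictly fall throughout.

no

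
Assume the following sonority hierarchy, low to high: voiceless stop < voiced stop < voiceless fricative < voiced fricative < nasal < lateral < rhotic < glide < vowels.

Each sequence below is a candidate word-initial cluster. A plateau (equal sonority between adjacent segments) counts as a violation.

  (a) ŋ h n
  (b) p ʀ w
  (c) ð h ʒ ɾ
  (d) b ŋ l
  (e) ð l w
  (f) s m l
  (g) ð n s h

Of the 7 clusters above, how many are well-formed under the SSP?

(a) 5-3-5 → violates
(b) 1-7-8 → obeys
(c) 4-3-4-7 → violates
(d) 2-5-6 → obeys
(e) 4-6-8 → obeys
(f) 3-5-6 → obeys
(g) 4-5-3-3 → violates

4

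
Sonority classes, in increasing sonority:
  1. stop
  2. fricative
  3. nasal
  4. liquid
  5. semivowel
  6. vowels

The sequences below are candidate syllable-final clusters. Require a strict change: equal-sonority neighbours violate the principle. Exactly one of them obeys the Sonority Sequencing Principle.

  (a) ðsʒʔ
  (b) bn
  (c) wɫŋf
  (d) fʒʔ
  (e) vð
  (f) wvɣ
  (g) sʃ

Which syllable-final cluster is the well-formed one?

c

(a) ðsʒʔ: profile 2-2-2-1 — violates.
(b) bn: profile 1-3 — violates.
(c) wɫŋf: profile 5-4-3-2 — obeys.
(d) fʒʔ: profile 2-2-1 — violates.
(e) vð: profile 2-2 — violates.
(f) wvɣ: profile 5-2-2 — violates.
(g) sʃ: profile 2-2 — violates.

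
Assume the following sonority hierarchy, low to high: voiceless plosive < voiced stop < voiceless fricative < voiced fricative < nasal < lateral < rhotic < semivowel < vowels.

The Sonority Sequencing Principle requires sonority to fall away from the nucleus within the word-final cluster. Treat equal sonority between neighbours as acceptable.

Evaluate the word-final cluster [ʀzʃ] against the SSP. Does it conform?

yes

/ʀ/ — rhotic, sonority 7.
/z/ — voiced fricative, sonority 4.
/ʃ/ — voiceless fricative, sonority 3.
The profile 7-4-3 strictly falls, so the word-final cluster satisfies the SSP.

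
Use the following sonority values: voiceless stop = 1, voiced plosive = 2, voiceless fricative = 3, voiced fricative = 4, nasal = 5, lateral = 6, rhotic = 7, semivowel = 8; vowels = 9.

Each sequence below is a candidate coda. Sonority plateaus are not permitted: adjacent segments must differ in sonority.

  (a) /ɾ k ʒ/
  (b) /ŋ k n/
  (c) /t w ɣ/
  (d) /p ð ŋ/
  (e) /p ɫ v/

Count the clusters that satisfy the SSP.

0

(a) 7-1-4 → violates
(b) 5-1-5 → violates
(c) 1-8-4 → violates
(d) 1-4-5 → violates
(e) 1-6-4 → violates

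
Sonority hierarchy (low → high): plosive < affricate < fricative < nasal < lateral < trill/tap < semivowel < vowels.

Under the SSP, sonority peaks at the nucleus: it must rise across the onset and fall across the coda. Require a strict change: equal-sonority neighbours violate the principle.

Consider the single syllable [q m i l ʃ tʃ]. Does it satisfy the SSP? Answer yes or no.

Onset: /q/ is a plosive (sonority 1), /m/ is a nasal (sonority 4); then the nucleus /i/ (sonority 8).
Onset profile 1-4-8 — rises to the nucleus.
Coda: /l/ is a lateral (sonority 5), /ʃ/ is a fricative (sonority 3), /tʃ/ is an affricate (sonority 2).
Coda profile 8-5-3-2 — falls from the nucleus.

yes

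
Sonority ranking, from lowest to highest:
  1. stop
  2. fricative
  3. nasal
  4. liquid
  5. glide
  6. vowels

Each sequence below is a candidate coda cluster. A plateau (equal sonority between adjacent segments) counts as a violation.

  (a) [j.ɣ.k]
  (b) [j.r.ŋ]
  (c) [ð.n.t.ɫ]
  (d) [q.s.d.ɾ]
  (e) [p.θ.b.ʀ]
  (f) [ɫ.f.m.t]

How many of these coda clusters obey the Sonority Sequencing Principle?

(a) [j.ɣ.k]: profile 5-2-1 — obeys.
(b) [j.r.ŋ]: profile 5-4-3 — obeys.
(c) [ð.n.t.ɫ]: profile 2-3-1-4 — violates.
(d) [q.s.d.ɾ]: profile 1-2-1-4 — violates.
(e) [p.θ.b.ʀ]: profile 1-2-1-4 — violates.
(f) [ɫ.f.m.t]: profile 4-2-3-1 — violates.

2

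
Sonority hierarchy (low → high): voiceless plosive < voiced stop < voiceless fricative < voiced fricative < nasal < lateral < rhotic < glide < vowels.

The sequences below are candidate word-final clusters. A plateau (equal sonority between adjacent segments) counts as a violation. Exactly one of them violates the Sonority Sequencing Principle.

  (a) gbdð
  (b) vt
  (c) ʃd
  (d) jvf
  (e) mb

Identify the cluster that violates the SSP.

(a) 2-2-2-4 → violates
(b) 4-1 → obeys
(c) 3-2 → obeys
(d) 8-4-3 → obeys
(e) 5-2 → obeys

a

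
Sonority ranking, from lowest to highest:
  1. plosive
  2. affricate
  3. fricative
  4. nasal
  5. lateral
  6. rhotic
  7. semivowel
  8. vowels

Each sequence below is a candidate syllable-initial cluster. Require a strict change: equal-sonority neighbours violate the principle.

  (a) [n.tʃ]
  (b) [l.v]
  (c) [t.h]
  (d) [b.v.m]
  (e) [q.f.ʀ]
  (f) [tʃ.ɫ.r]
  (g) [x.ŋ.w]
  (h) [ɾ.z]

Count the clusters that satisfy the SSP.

(a) [n.tʃ]: profile 4-2 — violates.
(b) [l.v]: profile 5-3 — violates.
(c) [t.h]: profile 1-3 — obeys.
(d) [b.v.m]: profile 1-3-4 — obeys.
(e) [q.f.ʀ]: profile 1-3-6 — obeys.
(f) [tʃ.ɫ.r]: profile 2-5-6 — obeys.
(g) [x.ŋ.w]: profile 3-4-7 — obeys.
(h) [ɾ.z]: profile 6-3 — violates.

5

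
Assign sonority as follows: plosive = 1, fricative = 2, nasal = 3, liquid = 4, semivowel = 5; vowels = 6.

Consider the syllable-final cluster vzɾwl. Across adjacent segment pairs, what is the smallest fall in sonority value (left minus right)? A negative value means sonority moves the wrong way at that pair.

-2

/v/: fricative = 2.
/z/: fricative = 2.
/ɾ/: liquid = 4.
/w/: semivowel = 5.
/l/: liquid = 4.
/v/→/z/: change +0.
/z/→/ɾ/: change -2.
/ɾ/→/w/: change -1.
/w/→/l/: change +1.
Minimum = -2.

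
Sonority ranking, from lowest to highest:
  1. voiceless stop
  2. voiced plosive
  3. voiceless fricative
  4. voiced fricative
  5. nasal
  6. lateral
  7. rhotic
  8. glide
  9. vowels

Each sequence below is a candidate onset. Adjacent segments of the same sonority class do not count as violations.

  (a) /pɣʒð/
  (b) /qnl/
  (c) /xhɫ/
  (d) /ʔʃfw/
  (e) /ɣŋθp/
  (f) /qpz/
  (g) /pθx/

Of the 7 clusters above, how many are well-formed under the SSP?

6

(a) 1-4-4-4 → obeys
(b) 1-5-6 → obeys
(c) 3-3-6 → obeys
(d) 1-3-3-8 → obeys
(e) 4-5-3-1 → violates
(f) 1-1-4 → obeys
(g) 1-3-3 → obeys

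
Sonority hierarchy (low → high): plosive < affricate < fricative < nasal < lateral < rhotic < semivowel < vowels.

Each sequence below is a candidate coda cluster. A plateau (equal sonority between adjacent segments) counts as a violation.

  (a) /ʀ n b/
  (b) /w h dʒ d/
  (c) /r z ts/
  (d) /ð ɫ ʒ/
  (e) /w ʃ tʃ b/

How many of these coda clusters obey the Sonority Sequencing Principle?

4

(a) /ʀ n b/: profile 6-4-1 — obeys.
(b) /w h dʒ d/: profile 7-3-2-1 — obeys.
(c) /r z ts/: profile 6-3-2 — obeys.
(d) /ð ɫ ʒ/: profile 3-5-3 — violates.
(e) /w ʃ tʃ b/: profile 7-3-2-1 — obeys.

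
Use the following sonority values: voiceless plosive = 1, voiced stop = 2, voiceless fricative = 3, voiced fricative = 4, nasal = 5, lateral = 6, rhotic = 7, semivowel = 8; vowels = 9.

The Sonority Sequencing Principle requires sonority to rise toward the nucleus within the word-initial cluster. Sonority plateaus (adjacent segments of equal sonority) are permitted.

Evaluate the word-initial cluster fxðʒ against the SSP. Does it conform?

/f/ is a voiceless fricative (sonority 3).
/x/ is a voiceless fricative (sonority 3).
/ð/ is a voiced fricative (sonority 4).
/ʒ/ is a voiced fricative (sonority 4).
The profile 3-3-4-4 is non-decreasing (plateaus allowed), so the word-initial cluster satisfies the SSP.

yes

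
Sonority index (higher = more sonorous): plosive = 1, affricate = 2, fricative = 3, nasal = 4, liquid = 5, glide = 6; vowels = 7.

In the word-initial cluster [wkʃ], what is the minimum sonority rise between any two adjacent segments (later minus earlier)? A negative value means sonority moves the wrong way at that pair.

/w/ — glide, sonority 6.
/k/ — plosive, sonority 1.
/ʃ/ — fricative, sonority 3.
/w/→/k/: change -5.
/k/→/ʃ/: change +2.
Minimum = -5.

-5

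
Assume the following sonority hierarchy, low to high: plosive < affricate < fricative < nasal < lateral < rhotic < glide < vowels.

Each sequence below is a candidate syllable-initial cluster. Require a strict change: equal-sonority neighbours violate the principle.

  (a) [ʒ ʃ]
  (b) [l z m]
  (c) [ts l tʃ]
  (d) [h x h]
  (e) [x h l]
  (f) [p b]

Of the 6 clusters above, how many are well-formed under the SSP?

(a) [ʒ ʃ]: profile 3-3 — violates.
(b) [l z m]: profile 5-3-4 — violates.
(c) [ts l tʃ]: profile 2-5-2 — violates.
(d) [h x h]: profile 3-3-3 — violates.
(e) [x h l]: profile 3-3-5 — violates.
(f) [p b]: profile 1-1 — violates.

0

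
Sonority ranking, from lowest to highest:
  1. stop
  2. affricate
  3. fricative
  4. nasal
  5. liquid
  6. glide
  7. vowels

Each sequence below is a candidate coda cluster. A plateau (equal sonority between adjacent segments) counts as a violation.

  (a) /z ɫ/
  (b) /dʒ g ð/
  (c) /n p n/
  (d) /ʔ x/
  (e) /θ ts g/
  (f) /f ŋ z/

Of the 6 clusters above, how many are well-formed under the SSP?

(a) sonority 3-5: ill-formed.
(b) sonority 2-1-3: ill-formed.
(c) sonority 4-1-4: ill-formed.
(d) sonority 1-3: ill-formed.
(e) sonority 3-2-1: well-formed.
(f) sonority 3-4-3: ill-formed.

1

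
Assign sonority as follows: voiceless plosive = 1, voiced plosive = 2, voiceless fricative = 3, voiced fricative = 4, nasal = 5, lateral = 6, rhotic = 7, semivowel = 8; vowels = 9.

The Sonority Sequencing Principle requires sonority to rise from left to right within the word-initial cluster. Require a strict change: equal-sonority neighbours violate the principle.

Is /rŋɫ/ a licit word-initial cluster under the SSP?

/r/ is a rhotic (sonority 7).
/ŋ/ is a nasal (sonority 5).
/ɫ/ is a lateral (sonority 6).
The profile is 7-5-6. Between /r/ (7) and /ŋ/ (5) sonority does not rise, so the cluster violates the SSP.

no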